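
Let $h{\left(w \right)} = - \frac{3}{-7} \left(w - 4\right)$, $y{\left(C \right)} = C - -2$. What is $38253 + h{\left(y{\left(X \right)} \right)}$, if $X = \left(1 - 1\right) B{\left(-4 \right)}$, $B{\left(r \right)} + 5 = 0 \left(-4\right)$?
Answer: $\frac{267765}{7} \approx 38252.0$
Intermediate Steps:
$B{\left(r \right)} = -5$ ($B{\left(r \right)} = -5 + 0 \left(-4\right) = -5 + 0 = -5$)
$X = 0$ ($X = \left(1 - 1\right) \left(-5\right) = 0 \left(-5\right) = 0$)
$y{\left(C \right)} = 2 + C$ ($y{\left(C \right)} = C + 2 = 2 + C$)
$h{\left(w \right)} = - \frac{12}{7} + \frac{3 w}{7}$ ($h{\left(w \right)} = \left(-3\right) \left(- \frac{1}{7}\right) \left(-4 + w\right) = \frac{3 \left(-4 + w\right)}{7} = - \frac{12}{7} + \frac{3 w}{7}$)
$38253 + h{\left(y{\left(X \right)} \right)} = 38253 - \left(\frac{12}{7} - \frac{3 \left(2 + 0\right)}{7}\right) = 38253 + \left(- \frac{12}{7} + \frac{3}{7} \cdot 2\right) = 38253 + \left(- \frac{12}{7} + \frac{6}{7}\right) = 38253 - \frac{6}{7} = \frac{267765}{7}$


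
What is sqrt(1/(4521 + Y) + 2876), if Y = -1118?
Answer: 23*sqrt(62958903)/3403 ≈ 53.628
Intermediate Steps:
sqrt(1/(4521 + Y) + 2876) = sqrt(1/(4521 - 1118) + 2876) = sqrt(1/3403 + 2876) = sqrt(9787029/3403) = 23*sqrt(62958903)/3403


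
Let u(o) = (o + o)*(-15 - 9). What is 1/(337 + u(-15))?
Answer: 1/1057 ≈ 0.00094607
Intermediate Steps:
u(o) = -48*o (u(o) = (2*o)*(-24) = -48*o)
1/(337 + u(-15)) = 1/(337 - 48*(-15)) = 1/(337 + 720) = 1/1057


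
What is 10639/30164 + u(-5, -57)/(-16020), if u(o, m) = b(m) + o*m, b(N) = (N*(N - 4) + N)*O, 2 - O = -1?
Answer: -1230355/4026894 ≈ -0.30553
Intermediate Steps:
O = 3 (O = 2 - 1*(-1) = 2 + 1 = 3)
b(N) = 3*N + 3*N*(-4 + N) (b(N) = (N*(N - 4) + N)*3 = (N*(-4 + N) + N)*3 = (N + N*(-4 + N))*3 = 3*N + 3*N*(-4 + N))
u(o, m) = m*o + 3*m*(-3 + m) (u(o, m) = 3*m*(-3 + m) + o*m = 3*m*(-3 + m) + m*o = m*o + 3*m*(-3 + m))
10639/30164 + u(-5, -57)/(-16020) = 10639/30164 - 57*(-9 - 5 + 3*(-57))/(-16020) = 10639*(1/30164) - 57*(-9 - 5 - 171)*(-1/16020) = 10639/30164 - 57*(-185)*(-1/16020) = 10639/30164 + 10545*(-1/16020) = 10639/30164 - 703/1068 = -1230355/4026894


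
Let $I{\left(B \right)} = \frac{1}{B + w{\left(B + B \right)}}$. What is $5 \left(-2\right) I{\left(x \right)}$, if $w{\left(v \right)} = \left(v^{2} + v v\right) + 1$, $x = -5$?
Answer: $- \frac{5}{98} \approx -0.05102$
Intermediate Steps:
$w{\left(v \right)} = 1 + 2 v^{2}$ ($w{\left(v \right)} = \left(v^{2} + v^{2}\right) + 1 = 2 v^{2} + 1 = 1 + 2 v^{2}$)
$I{\left(B \right)} = \frac{1}{1 + B + 8 B^{2}}$ ($I{\left(B \right)} = \frac{1}{B + \left(1 + 2 \left(B + B\right)^{2}\right)} = \frac{1}{B + \left(1 + 2 \left(2 B\right)^{2}\right)} = \frac{1}{B + \left(1 + 2 \cdot 4 B^{2}\right)} = \frac{1}{B + \left(1 + 8 B^{2}\right)} = \frac{1}{1 + B + 8 B^{2}}$)
$5 \left(-2\right) I{\left(x \right)} = \frac{5 \left(-2\right)}{1 - 5 + 8 \left(-5\right)^{2}} = - \frac{10}{1 - 5 + 8 \cdot 25} = - \frac{10}{1 - 5 + 200} = - \frac{10}{196} = \left(-10\right) \frac{1}{196} = - \frac{5}{98}$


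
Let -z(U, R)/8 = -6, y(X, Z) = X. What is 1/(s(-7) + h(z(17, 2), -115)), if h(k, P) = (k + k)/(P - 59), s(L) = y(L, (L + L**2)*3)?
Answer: -29/219 ≈ -0.13242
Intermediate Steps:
z(U, R) = 48 (z(U, R) = -8*(-6) = 48)
s(L) = L
h(k, P) = 2*k/(-59 + P) (h(k, P) = (2*k)/(-59 + P) = 2*k/(-59 + P))
1/(s(-7) + h(z(17, 2), -115)) = 1/(-7 + 2*48/(-59 - 115)) = 1/(-7 + 2*48/(-174)) = 1/(-7 + 2*48*(-1/174)) = 1/(-7 - 16/29) = 1/(-219/29) = -29/219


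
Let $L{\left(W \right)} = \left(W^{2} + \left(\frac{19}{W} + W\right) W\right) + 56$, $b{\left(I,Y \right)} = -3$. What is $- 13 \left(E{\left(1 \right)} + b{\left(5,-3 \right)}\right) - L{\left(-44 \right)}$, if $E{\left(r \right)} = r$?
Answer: $-3921$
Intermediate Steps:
$L{\left(W \right)} = 56 + W^{2} + W \left(W + \frac{19}{W}\right)$ ($L{\left(W \right)} = \left(W^{2} + \left(W + \frac{19}{W}\right) W\right) + 56 = \left(W^{2} + W \left(W + \frac{19}{W}\right)\right) + 56 = 56 + W^{2} + W \left(W + \frac{19}{W}\right)$)
$- 13 \left(E{\left(1 \right)} + b{\left(5,-3 \right)}\right) - L{\left(-44 \right)} = - 13 \left(1 - 3\right) - \left(75 + 2 \left(-44\right)^{2}\right) = \left(-13\right) \left(-2\right) - \left(75 + 2 \cdot 1936\right) = 26 - \left(75 + 3872\right) = 26 - 3947 = -3921$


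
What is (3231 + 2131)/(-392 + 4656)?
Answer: 2681/2132 ≈ 1.2575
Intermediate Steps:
(3231 + 2131)/(-392 + 4656) = 5362/4264 = 5362*(1/4264) = 2681/2132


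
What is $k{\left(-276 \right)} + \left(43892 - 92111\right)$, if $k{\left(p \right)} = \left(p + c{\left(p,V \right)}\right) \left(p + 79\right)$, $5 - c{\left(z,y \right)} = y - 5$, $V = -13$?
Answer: $1622$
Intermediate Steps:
$c{\left(z,y \right)} = 10 - y$ ($c{\left(z,y \right)} = 5 - \left(y - 5\right) = 5 - \left(-5 + y\right) = 10 - y$)
$k{\left(p \right)} = \left(23 + p\right) \left(79 + p\right)$ ($k{\left(p \right)} = \left(p + \left(10 - -13\right)\right) \left(p + 79\right) = \left(p + \left(10 + 13\right)\right) \left(79 + p\right) = \left(p + 23\right) \left(79 + p\right) = \left(23 + p\right) \left(79 + p\right)$)
$k{\left(-276 \right)} + \left(43892 - 92111\right) = \left(1817 + \left(-276\right)^{2} + 102 \left(-276\right)\right) + \left(43892 - 92111\right) = \left(1817 + 76176 - 28152\right) - 48219 = 49841 - 48219 = 1622$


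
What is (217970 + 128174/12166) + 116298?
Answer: 2033416331/6083 ≈ 3.3428e+5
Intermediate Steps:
(217970 + 128174/12166) + 116298 = (217970 + 128174*(1/12166)) + 116298 = (217970 + 64087/6083) + 116298 = 1325975597/6083 + 116298 = 2033416331/6083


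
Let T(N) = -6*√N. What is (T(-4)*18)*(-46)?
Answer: 9936*I ≈ 9936.0*I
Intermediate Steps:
(T(-4)*18)*(-46) = (-12*I*18)*(-46) = -216*I*(-46) = 9936*I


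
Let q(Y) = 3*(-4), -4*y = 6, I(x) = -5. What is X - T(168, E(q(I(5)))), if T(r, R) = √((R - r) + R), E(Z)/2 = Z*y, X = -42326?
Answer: -42326 - 4*I*√6 ≈ -42326.0 - 9.798*I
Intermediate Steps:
y = -3/2 (y = -¼*6 = -3/2 ≈ -1.5000)
q(Y) = -12
E(Z) = -3*Z (E(Z) = 2*(Z*(-3/2)) = 2*(-3*Z/2) = -3*Z)
T(r, R) = √(-r + 2*R)
X - T(168, E(q(I(5)))) = -42326 - √(-1*168 + 2*(-3*(-12))) = -42326 - √(-168 + 2*36) = -42326 - √(-168 + 72) = -42326 - √(-96) = -42326 - 4*I*√6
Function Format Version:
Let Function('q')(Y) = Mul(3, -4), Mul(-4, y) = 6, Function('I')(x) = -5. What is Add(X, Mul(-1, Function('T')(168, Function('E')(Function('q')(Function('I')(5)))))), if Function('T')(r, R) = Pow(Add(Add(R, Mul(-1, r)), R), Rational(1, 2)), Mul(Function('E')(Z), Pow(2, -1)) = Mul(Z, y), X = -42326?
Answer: Add(-42326, Mul(-4, I, Pow(6, Rational(1, 2)))) ≈ Add(-42326., Mul(-9.7980, I))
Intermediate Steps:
y = Rational(-3, 2) (y = Mul(Rational(-1, 4), 6) = Rational(-3, 2) ≈ -1.5000)
Function('q')(Y) = -12
Function('E')(Z) = Mul(-3, Z) (Function('E')(Z) = Mul(2, Mul(Z, Rational(-3, 2))) = Mul(2, Mul(Rational(-3, 2), Z)) = Mul(-3, Z))
Function('T')(r, R) = Pow(Add(Mul(-1, r), Mul(2, R)), Rational(1, 2))
Add(X, Mul(-1, Function('T')(168, Function('E')(Function('q')(Function('I')(5)))))) = Add(-42326, Mul(-1, Pow(Add(Mul(-1, 168), Mul(2, Mul(-3, -12))), Rational(1, 2)))) = Add(-42326, Mul(-1, Pow(Add(-168, Mul(2, 36)), Rational(1, 2)))) = Add(-42326, Mul(-1, Pow(Add(-168, 72), Rational(1, 2)))) = Add(-42326, Mul(-1, Pow(-96, Rational(1, 2)))) = Add(-42326, Mul(-1, Mul(4, I, Pow(6, Rational(1, 2))))) = Add(-42326, Mul(-4, I, Pow(6, Rational(1, 2))))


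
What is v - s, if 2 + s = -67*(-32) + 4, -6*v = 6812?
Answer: -9844/3 ≈ -3281.3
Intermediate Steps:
v = -3406/3 (v = -⅙*6812 = -3406/3 ≈ -1135.3)
s = 2146 (s = -2 + (-67*(-32) + 4) = -2 + (2144 + 4) = -2 + 2148 = 2146)
v - s = -3406/3 - 1*2146 = -3406/3 - 2146 = -9844/3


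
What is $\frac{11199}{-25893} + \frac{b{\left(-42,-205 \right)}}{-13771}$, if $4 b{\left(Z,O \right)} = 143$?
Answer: $- \frac{206862805}{475430004} \approx -0.43511$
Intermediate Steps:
$b{\left(Z,O \right)} = \frac{143}{4}$ ($b{\left(Z,O \right)} = \frac{1}{4} \cdot 143 = \frac{143}{4}$)
$\frac{11199}{-25893} + \frac{b{\left(-42,-205 \right)}}{-13771} = \frac{11199}{-25893} + \frac{143}{4 \left(-13771\right)} = 11199 \left(- \frac{1}{25893}\right) + \frac{143}{4} \left(- \frac{1}{13771}\right) = - \frac{3733}{8631} - \frac{143}{55084} = - \frac{206862805}{475430004}$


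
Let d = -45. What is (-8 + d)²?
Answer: 2809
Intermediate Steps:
(-8 + d)² = (-8 - 45)² = (-53)² = 2809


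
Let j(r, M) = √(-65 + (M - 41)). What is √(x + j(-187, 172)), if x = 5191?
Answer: √(5191 + √66) ≈ 72.105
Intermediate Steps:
j(r, M) = √(-106 + M) (j(r, M) = √(-65 + (-41 + M)) = √(-106 + M))
√(x + j(-187, 172)) = √(5191 + √(-106 + 172)) = √(5191 + √66)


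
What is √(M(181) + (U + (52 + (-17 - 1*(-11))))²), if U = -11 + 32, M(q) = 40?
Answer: √4529 ≈ 67.298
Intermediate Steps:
U = 21
√(M(181) + (U + (52 + (-17 - 1*(-11))))²) = √(40 + (21 + (52 + (-17 - 1*(-11))))²) = √(40 + (21 + (52 + (-17 + 11)))²) = √(40 + (21 + (52 - 6))²) = √(40 + (21 + 46)²) = √(40 + 67²) = √(40 + 4489) = √4529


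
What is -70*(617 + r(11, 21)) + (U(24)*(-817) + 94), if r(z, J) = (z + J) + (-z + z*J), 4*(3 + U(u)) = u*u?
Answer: -175933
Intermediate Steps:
U(u) = -3 + u²/4 (U(u) = -3 + (u*u)/4 = -3 + u²/4)
r(z, J) = J + J*z (r(z, J) = (J + z) + (-z + J*z) = J + J*z)
-70*(617 + r(11, 21)) + (U(24)*(-817) + 94) = -70*(617 + 21*(1 + 11)) + ((-3 + (¼)*24²)*(-817) + 94) = -70*(617 + 21*12) + ((-3 + (¼)*576)*(-817) + 94) = -70*(617 + 252) + ((-3 + 144)*(-817) + 94) = -70*869 + (141*(-817) + 94) = -60830 + (-115197 + 94) = -60830 - 115103 = -175933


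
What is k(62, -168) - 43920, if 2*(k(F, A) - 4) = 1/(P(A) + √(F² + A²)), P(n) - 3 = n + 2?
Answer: -482988005/10998 + √8017/5499 ≈ -43916.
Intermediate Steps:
P(n) = 5 + n (P(n) = 3 + (n + 2) = 3 + (2 + n) = 5 + n)
k(F, A) = 4 + 1/(2*(5 + A + √(A² + F²))) (k(F, A) = 4 + 1/(2*((5 + A) + √(F² + A²))) = 4 + 1/(2*((5 + A) + √(A² + F²))) = 4 + 1/(2*(5 + A + √(A² + F²))))
k(62, -168) - 43920 = (41/2 + 4*(-168) + 4*√((-168)² + 62²))/(5 - 168 + √((-168)² + 62²)) - 43920 = (41/2 - 672 + 4*√(28224 + 3844))/(5 - 168 + √(28224 + 3844)) - 43920 = (41/2 - 672 + 4*√32068)/(5 - 168 + √32068) - 43920 = (41/2 - 672 + 4*(2*√8017))/(5 - 168 + 2*√8017) - 43920 = (41/2 - 672 + 8*√8017)/(-163 + 2*√8017) - 43920 = (-1303/2 + 8*√8017)/(-163 + 2*√8017) - 43920 = -43920 + (-1303/2 + 8*√8017)/(-163 + 2*√8017)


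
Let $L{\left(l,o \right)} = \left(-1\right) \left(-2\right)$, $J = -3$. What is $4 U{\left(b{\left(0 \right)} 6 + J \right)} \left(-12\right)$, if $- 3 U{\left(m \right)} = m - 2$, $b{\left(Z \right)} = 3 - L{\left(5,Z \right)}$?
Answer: $16$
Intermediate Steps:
$L{\left(l,o \right)} = 2$
$b{\left(Z \right)} = 1$ ($b{\left(Z \right)} = 3 - 2 = 1$)
$U{\left(m \right)} = \frac{2}{3} - \frac{m}{3}$ ($U{\left(m \right)} = - \frac{m - 2}{3} = - \frac{-2 + m}{3} = \frac{2}{3} - \frac{m}{3}$)
$4 U{\left(b{\left(0 \right)} 6 + J \right)} \left(-12\right) = 4 \left(\frac{2}{3} - \frac{1 \cdot 6 - 3}{3}\right) \left(-12\right) = 4 \left(\frac{2}{3} - \frac{6 - 3}{3}\right) \left(-12\right) = 4 \left(\frac{2}{3} - 1\right) \left(-12\right) = 4 \left(- \frac{1}{3}\right) \left(-12\right) = \left(- \frac{4}{3}\right) \left(-12\right) = 16$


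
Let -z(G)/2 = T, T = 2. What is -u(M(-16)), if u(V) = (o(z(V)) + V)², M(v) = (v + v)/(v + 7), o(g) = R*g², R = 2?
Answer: -102400/81 ≈ -1264.2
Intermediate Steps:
z(G) = -4 (z(G) = -2*2 = -4)
o(g) = 2*g²
M(v) = 2*v/(7 + v) (M(v) = (2*v)/(7 + v) = 2*v/(7 + v))
u(V) = (32 + V)² (u(V) = (2*(-4)² + V)² = (2*16 + V)² = (32 + V)²)
-u(M(-16)) = -(32 + 2*(-16)/(7 - 16))² = -(32 + 2*(-16)/(-9))² = -(32 + 2*(-16)*(-⅑))² = -(32 + 32/9)² = -(320/9)² = -1*102400/81 = -102400/81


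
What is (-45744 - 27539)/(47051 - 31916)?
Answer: -73283/15135 ≈ -4.8420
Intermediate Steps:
(-45744 - 27539)/(47051 - 31916) = -73283/15135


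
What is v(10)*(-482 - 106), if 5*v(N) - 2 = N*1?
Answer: -7056/5 ≈ -1411.2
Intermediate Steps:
v(N) = ⅖ + N/5 (v(N) = ⅖ + (N*1)/5 = ⅖ + N/5)
v(10)*(-482 - 106) = (⅖ + (⅕)*10)*(-482 - 106) = (⅖ + 2)*(-588) = (12/5)*(-588) = -7056/5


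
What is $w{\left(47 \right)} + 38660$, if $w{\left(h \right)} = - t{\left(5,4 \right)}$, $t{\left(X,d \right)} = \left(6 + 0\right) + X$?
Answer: $38649$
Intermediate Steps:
$t{\left(X,d \right)} = 6 + X$
$w{\left(h \right)} = -11$ ($w{\left(h \right)} = - (6 + 5) = \left(-1\right) 11 = -11$)
$w{\left(47 \right)} + 38660 = -11 + 38660 = 38649$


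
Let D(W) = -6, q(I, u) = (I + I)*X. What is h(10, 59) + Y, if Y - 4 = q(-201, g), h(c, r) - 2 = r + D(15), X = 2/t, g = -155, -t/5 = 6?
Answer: 429/5 ≈ 85.800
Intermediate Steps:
t = -30 (t = -5*6 = -30)
X = -1/15 (X = 2/(-30) = 2*(-1/30) = -1/15 ≈ -0.066667)
q(I, u) = -2*I/15 (q(I, u) = (I + I)*(-1/15) = (2*I)*(-1/15) = -2*I/15)
h(c, r) = -4 + r (h(c, r) = 2 + (r - 6) = 2 + (-6 + r) = -4 + r)
Y = 154/5 (Y = 4 - 2/15*(-201) = 4 + 134/5 = 154/5 ≈ 30.800)
h(10, 59) + Y = (-4 + 59) + 154/5 = 55 + 154/5 = 429/5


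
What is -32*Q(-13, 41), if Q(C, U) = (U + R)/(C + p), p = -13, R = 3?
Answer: 704/13 ≈ 54.154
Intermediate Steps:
Q(C, U) = (3 + U)/(-13 + C) (Q(C, U) = (U + 3)/(C - 13) = (3 + U)/(-13 + C))
-32*Q(-13, 41) = -32*(3 + 41)/(-13 - 13) = -32*44/(-26) = -(-16)*44/13 = -32*(-22/13) = 704/13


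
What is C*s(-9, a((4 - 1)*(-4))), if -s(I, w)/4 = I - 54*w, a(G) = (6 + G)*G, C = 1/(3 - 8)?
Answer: -15588/5 ≈ -3117.6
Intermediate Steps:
C = -⅕ (C = 1/(-5) = -⅕ ≈ -0.20000)
a(G) = G*(6 + G)
s(I, w) = -4*I + 216*w (s(I, w) = -4*(I - 54*w) = -4*I + 216*w)
C*s(-9, a((4 - 1)*(-4))) = -(-4*(-9) + 216*(((4 - 1)*(-4))*(6 + (4 - 1)*(-4))))/5 = -(36 + 216*((3*(-4))*(6 + 3*(-4))))/5 = -(36 + 216*(-12*(6 - 12)))/5 = -(36 + 216*(-12*(-6)))/5 = -(36 + 216*72)/5 = -(36 + 15552)/5 = -⅕*15588 = -15588/5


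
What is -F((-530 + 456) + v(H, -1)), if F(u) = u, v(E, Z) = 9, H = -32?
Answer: 65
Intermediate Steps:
-F((-530 + 456) + v(H, -1)) = -((-530 + 456) + 9) = -(-74 + 9) = -1*(-65) = 65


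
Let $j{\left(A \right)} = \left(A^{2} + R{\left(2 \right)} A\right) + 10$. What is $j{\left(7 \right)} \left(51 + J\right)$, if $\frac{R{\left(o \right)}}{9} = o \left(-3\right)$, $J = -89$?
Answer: $12122$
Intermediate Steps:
$R{\left(o \right)} = - 27 o$ ($R{\left(o \right)} = 9 o \left(-3\right) = 9 \left(- 3 o\right) = - 27 o$)
$j{\left(A \right)} = 10 + A^{2} - 54 A$ ($j{\left(A \right)} = \left(A^{2} + \left(-27\right) 2 A\right) + 10 = \left(A^{2} - 54 A\right) + 10 = 10 + A^{2} - 54 A$)
$j{\left(7 \right)} \left(51 + J\right) = \left(10 + 7^{2} - 378\right) \left(51 - 89\right) = \left(10 + 49 - 378\right) \left(-38\right) = \left(-319\right) \left(-38\right) = 12122$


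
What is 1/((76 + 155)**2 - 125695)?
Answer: -1/72334 ≈ -1.3825e-5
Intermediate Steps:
1/((76 + 155)**2 - 125695) = 1/(231**2 - 125695) = 1/(53361 - 125695) = 1/(-72334) = -1/72334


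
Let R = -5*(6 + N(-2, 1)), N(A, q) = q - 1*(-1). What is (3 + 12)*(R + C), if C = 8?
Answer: -480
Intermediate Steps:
N(A, q) = 1 + q (N(A, q) = q + 1 = 1 + q)
R = -40 (R = -5*(6 + (1 + 1)) = -5*(6 + 2) = -5*8 = -40)
(3 + 12)*(R + C) = (3 + 12)*(-40 + 8) = 15*(-32) = -480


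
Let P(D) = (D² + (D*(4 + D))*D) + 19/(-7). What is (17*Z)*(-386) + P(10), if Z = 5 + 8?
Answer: -586661/7 ≈ -83809.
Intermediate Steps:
P(D) = -19/7 + D² + D²*(4 + D) (P(D) = (D² + D²*(4 + D)) + 19*(-⅐) = (D² + D²*(4 + D)) - 19/7 = -19/7 + D² + D²*(4 + D))
Z = 13
(17*Z)*(-386) + P(10) = (17*13)*(-386) + (-19/7 + 10³ + 5*10²) = 221*(-386) + (-19/7 + 1000 + 5*100) = -85306 + (-19/7 + 1000 + 500) = -85306 + 10481/7 = -586661/7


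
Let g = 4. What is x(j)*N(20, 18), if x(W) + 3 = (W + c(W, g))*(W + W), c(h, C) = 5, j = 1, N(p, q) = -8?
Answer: -72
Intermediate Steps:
x(W) = -3 + 2*W*(5 + W) (x(W) = -3 + (W + 5)*(W + W) = -3 + (5 + W)*(2*W) = -3 + 2*W*(5 + W))
x(j)*N(20, 18) = (-3 + 2*1**2 + 10*1)*(-8) = (-3 + 2*1 + 10)*(-8) = (-3 + 2 + 10)*(-8) = 9*(-8) = -72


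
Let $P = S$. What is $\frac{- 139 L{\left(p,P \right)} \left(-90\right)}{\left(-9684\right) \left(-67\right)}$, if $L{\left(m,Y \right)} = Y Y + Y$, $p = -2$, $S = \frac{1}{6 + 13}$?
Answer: $\frac{6950}{6506303} \approx 0.0010682$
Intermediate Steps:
$S = \frac{1}{19} \approx 0.052632$
$P = \frac{1}{19} \approx 0.052632$
$L{\left(m,Y \right)} = Y + Y^{2}$ ($L{\left(m,Y \right)} = Y^{2} + Y = Y + Y^{2}$)
$\frac{- 139 L{\left(p,P \right)} \left(-90\right)}{\left(-9684\right) \left(-67\right)} = \frac{- 139 \frac{1 + \frac{1}{19}}{19} \left(-90\right)}{\left(-9684\right) \left(-67\right)} = \frac{- 139 \cdot \frac{1}{19} \cdot \frac{20}{19} \left(-90\right)}{648828} = \left(-139\right) \frac{20}{361} \left(-90\right) \frac{1}{648828} = \left(- \frac{2780}{361}\right) \left(-90\right) \frac{1}{648828} = \frac{250200}{361} \cdot \frac{1}{648828} = \frac{6950}{6506303}$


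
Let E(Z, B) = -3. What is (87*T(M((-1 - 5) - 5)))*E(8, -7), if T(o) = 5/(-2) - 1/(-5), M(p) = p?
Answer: 6003/10 ≈ 600.30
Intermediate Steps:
T(o) = -23/10 (T(o) = 5*(-½) - 1*(-⅕) = -5/2 + ⅕ = -23/10)
(87*T(M((-1 - 5) - 5)))*E(8, -7) = (87*(-23/10))*(-3) = -2001/10*(-3) = 6003/10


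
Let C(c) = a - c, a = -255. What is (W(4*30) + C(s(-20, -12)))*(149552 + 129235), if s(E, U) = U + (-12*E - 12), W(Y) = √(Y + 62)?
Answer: -131308677 + 278787*√182 ≈ -1.2755e+8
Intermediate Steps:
W(Y) = √(62 + Y)
s(E, U) = -12 + U - 12*E (s(E, U) = U + (-12 - 12*E) = -12 + U - 12*E)
C(c) = -255 - c
(W(4*30) + C(s(-20, -12)))*(149552 + 129235) = (√(62 + 4*30) + (-255 - (-12 - 12 - 12*(-20))))*(149552 + 129235) = (√(62 + 120) + (-255 - (-12 - 12 + 240)))*278787 = (√182 + (-255 - 1*216))*278787 = (√182 + (-255 - 216))*278787 = (√182 - 471)*278787 = (-471 + √182)*278787 = -131308677 + 278787*√182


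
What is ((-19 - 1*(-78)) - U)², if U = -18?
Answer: 5929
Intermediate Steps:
((-19 - 1*(-78)) - U)² = ((-19 - 1*(-78)) - 1*(-18))² = ((-19 + 78) + 18)² = (59 + 18)² = 77² = 5929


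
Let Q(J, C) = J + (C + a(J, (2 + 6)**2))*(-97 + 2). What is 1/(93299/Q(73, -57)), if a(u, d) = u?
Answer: -1447/93299 ≈ -0.015509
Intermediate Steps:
Q(J, C) = -95*C - 94*J (Q(J, C) = J + (C + J)*(-97 + 2) = J + (C + J)*(-95) = J + (-95*C - 95*J) = -95*C - 94*J)
1/(93299/Q(73, -57)) = 1/(93299/(-95*(-57) - 94*73)) = 1/(93299/(5415 - 6862)) = 1/(93299/(-1447)) = 1/(93299*(-1/1447)) = 1/(-93299/1447) = -1447/93299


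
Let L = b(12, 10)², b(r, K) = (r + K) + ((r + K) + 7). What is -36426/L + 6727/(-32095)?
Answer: -56504257/3975195 ≈ -14.214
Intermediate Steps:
b(r, K) = 7 + 2*K + 2*r (b(r, K) = (K + r) + ((K + r) + 7) = (K + r) + (7 + K + r) = 7 + 2*K + 2*r)
L = 2601 (L = (7 + 2*10 + 2*12)² = (7 + 20 + 24)² = 51² = 2601)
-36426/L + 6727/(-32095) = -36426/2601 + 6727/(-32095) = -36426*1/2601 + 6727*(-1/32095) = -12142/867 - 961/4585 = -56504257/3975195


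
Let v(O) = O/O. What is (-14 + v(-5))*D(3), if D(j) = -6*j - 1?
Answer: 247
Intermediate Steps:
D(j) = -1 - 6*j
v(O) = 1
(-14 + v(-5))*D(3) = (-14 + 1)*(-1 - 6*3) = -13*(-1 - 18) = -13*(-19) = 247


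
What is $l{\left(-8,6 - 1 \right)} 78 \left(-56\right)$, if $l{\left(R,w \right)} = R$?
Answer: $34944$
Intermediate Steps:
$l{\left(-8,6 - 1 \right)} 78 \left(-56\right) = \left(-8\right) 78 \left(-56\right) = \left(-624\right) \left(-56\right) = 34944$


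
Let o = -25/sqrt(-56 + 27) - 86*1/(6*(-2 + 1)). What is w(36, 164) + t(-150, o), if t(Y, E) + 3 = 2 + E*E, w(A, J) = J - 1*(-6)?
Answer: 92105/261 + 2150*I*sqrt(29)/87 ≈ 352.89 + 133.08*I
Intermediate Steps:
w(A, J) = 6 + J (w(A, J) = J + 6 = 6 + J)
o = 43/3 + 25*I*sqrt(29)/29 (o = -25*(-I*sqrt(29)/29) - 86/(6*(-1)) = -25*(-I*sqrt(29)/29) - 86/(-6) = -(-25)*I*sqrt(29)/29 - 86*(-1/6) = 25*I*sqrt(29)/29 + 43/3 = 43/3 + 25*I*sqrt(29)/29 ≈ 14.333 + 4.6424*I)
t(Y, E) = -1 + E**2 (t(Y, E) = -3 + (2 + E*E) = -3 + (2 + E**2) = -1 + E**2)
w(36, 164) + t(-150, o) = (6 + 164) + (-1 + (43/3 + 25*I*sqrt(29)/29)**2) = 170 + (-1 + (43/3 + 25*I*sqrt(29)/29)**2) = 169 + (43/3 + 25*I*sqrt(29)/29)**2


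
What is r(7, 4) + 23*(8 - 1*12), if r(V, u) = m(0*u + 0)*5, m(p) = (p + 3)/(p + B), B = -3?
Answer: -97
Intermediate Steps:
m(p) = (3 + p)/(-3 + p) (m(p) = (p + 3)/(p - 3) = (3 + p)/(-3 + p))
r(V, u) = -5 (r(V, u) = ((3 + (0*u + 0))/(-3 + (0*u + 0)))*5 = ((3 + (0 + 0))/(-3 + (0 + 0)))*5 = ((3 + 0)/(-3 + 0))*5 = (3/(-3))*5 = -⅓*3*5 = -1*5 = -5)
r(7, 4) + 23*(8 - 1*12) = -5 + 23*(8 - 1*12) = -5 + 23*(8 - 12) = -5 + 23*(-4) = -5 - 92 = -97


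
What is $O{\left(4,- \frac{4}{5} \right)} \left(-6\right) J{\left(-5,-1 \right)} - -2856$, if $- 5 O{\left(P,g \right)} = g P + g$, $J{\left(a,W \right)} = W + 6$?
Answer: $2832$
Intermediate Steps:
$J{\left(a,W \right)} = 6 + W$
$O{\left(P,g \right)} = - \frac{g}{5} - \frac{P g}{5}$ ($O{\left(P,g \right)} = - \frac{g P + g}{5} = - \frac{P g + g}{5} = - \frac{g + P g}{5} = - \frac{g}{5} - \frac{P g}{5}$)
$O{\left(4,- \frac{4}{5} \right)} \left(-6\right) J{\left(-5,-1 \right)} - -2856 = - \frac{- \frac{4}{5} \left(1 + 4\right)}{5} \left(-6\right) \left(6 - 1\right) - -2856 = \left(- \frac{1}{5}\right) \left(\left(-4\right) \frac{1}{5}\right) 5 \left(-6\right) 5 + 2856 = \left(- \frac{1}{5}\right) \left(- \frac{4}{5}\right) 5 \left(-6\right) 5 + 2856 = \frac{4}{5} \left(-6\right) 5 + 2856 = \left(- \frac{24}{5}\right) 5 + 2856 = -24 + 2856 = 2832$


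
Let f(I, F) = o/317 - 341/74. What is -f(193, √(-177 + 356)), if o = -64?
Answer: 112833/23458 ≈ 4.8100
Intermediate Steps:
f(I, F) = -112833/23458 (f(I, F) = -64/317 - 341/74 = -112833/23458)
-f(193, √(-177 + 356)) = -1*(-112833/23458) = 112833/23458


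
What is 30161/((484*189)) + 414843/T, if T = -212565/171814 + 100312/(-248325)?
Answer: -1619083915950925060927/6405168692729268 ≈ -2.5278e+5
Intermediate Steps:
T = -70020209593/42665711550 (T = -212565*1/171814 + 100312*(-1/248325) = -212565/171814 - 100312/248325 = -70020209593/42665711550 ≈ -1.6411)
30161/((484*189)) + 414843/T = 30161/((484*189)) + 414843/(-70020209593/42665711550) = 30161/91476 + 414843*(-42665711550/70020209593) = 30161*(1/91476) - 17699571776536650/70020209593 = 30161/91476 - 17699571776536650/70020209593 = -1619083915950925060927/6405168692729268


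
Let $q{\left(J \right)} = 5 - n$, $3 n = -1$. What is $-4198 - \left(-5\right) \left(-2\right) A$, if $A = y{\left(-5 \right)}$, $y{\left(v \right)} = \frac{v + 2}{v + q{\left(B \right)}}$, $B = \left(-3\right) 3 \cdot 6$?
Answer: $-4108$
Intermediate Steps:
$n = - \frac{1}{3}$ ($n = \frac{1}{3} \left(-1\right) = - \frac{1}{3} \approx -0.33333$)
$B = -54$ ($B = \left(-9\right) 6 = -54$)
$q{\left(J \right)} = \frac{16}{3}$ ($q{\left(J \right)} = 5 - - \frac{1}{3} = 5 + \frac{1}{3} = \frac{16}{3}$)
$y{\left(v \right)} = \frac{2 + v}{\frac{16}{3} + v}$ ($y{\left(v \right)} = \frac{v + 2}{v + \frac{16}{3}} = \frac{2 + v}{\frac{16}{3} + v}$)
$A = -9$ ($A = \frac{3 \left(2 - 5\right)}{16 + 3 \left(-5\right)} = 3 \frac{1}{16 - 15} \left(-3\right) = 3 \cdot 1^{-1} \left(-3\right) = 3 \cdot 1 \left(-3\right) = -9$)
$-4198 - \left(-5\right) \left(-2\right) A = -4198 - \left(-5\right) \left(-2\right) \left(-9\right) = -4198 - 10 \left(-9\right) = -4198 - -90 = -4198 + 90 = -4108$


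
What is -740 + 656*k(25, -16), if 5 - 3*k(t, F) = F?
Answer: 3852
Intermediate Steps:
k(t, F) = 5/3 - F/3
-740 + 656*k(25, -16) = -740 + 656*(5/3 - 1/3*(-16)) = -740 + 656*(5/3 + 16/3) = -740 + 656*7 = -740 + 4592 = 3852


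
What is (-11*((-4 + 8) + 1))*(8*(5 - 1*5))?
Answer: 0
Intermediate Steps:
(-11*((-4 + 8) + 1))*(8*(5 - 1*5)) = (-11*(4 + 1))*(8*(5 - 5)) = (-11*5)*(8*0) = -55*0 = 0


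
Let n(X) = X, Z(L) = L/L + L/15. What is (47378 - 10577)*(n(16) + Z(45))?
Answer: 736020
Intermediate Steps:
Z(L) = 1 + L/15 (Z(L) = 1 + L*(1/15) = 1 + L/15)
(47378 - 10577)*(n(16) + Z(45)) = (47378 - 10577)*(16 + (1 + (1/15)*45)) = 36801*(16 + (1 + 3)) = 36801*(16 + 4) = 36801*20 = 736020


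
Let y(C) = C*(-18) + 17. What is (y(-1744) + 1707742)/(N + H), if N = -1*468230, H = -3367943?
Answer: -1739151/3836173 ≈ -0.45336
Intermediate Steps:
y(C) = 17 - 18*C (y(C) = -18*C + 17 = 17 - 18*C)
N = -468230
(y(-1744) + 1707742)/(N + H) = ((17 - 18*(-1744)) + 1707742)/(-468230 - 3367943) = ((17 + 31392) + 1707742)/(-3836173) = (31409 + 1707742)*(-1/3836173) = 1739151*(-1/3836173) = -1739151/3836173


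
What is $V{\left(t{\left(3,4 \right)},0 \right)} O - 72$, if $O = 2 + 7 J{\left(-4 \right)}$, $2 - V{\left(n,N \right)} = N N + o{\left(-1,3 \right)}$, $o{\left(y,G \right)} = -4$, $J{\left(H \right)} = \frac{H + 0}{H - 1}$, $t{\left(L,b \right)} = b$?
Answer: $- \frac{132}{5} \approx -26.4$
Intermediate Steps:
$J{\left(H \right)} = \frac{H}{-1 + H}$
$V{\left(n,N \right)} = 6 - N^{2}$ ($V{\left(n,N \right)} = 2 - \left(N N - 4\right) = 2 - \left(N^{2} - 4\right) = 2 - \left(-4 + N^{2}\right) = 6 - N^{2}$)
$O = \frac{38}{5}$ ($O = 2 + 7 \left(- \frac{4}{-1 - 4}\right) = 2 + 7 \left(- \frac{4}{-5}\right) = 2 + 7 \left(\left(-4\right) \left(- \frac{1}{5}\right)\right) = 2 + 7 \cdot \frac{4}{5} = 2 + \frac{28}{5} = \frac{38}{5} \approx 7.6$)
$V{\left(t{\left(3,4 \right)},0 \right)} O - 72 = \left(6 - 0^{2}\right) \frac{38}{5} - 72 = \left(6 - 0\right) \frac{38}{5} - 72 = \left(6 + 0\right) \frac{38}{5} - 72 = 6 \cdot \frac{38}{5} - 72 = \frac{228}{5} - 72 = - \frac{132}{5}$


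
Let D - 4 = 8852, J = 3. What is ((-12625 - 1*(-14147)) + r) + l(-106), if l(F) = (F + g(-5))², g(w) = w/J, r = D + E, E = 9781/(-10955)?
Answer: 2166055076/98595 ≈ 21969.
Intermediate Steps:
D = 8856 (D = 4 + 8852 = 8856)
E = -9781/10955 (E = 9781*(-1/10955) = -9781/10955 ≈ -0.89283)
r = 97007699/10955 (r = 8856 - 9781/10955 = 97007699/10955 ≈ 8855.1)
g(w) = w/3
l(F) = (-5/3 + F)² (l(F) = (F + (⅓)*(-5))² = (F - 5/3)² = (-5/3 + F)²)
((-12625 - 1*(-14147)) + r) + l(-106) = ((-12625 - 1*(-14147)) + 97007699/10955) + (-5 + 3*(-106))²/9 = ((-12625 + 14147) + 97007699/10955) + (-5 - 318)²/9 = (1522 + 97007699/10955) + (⅑)*(-323)² = 113681209/10955 + (⅑)*104329 = 113681209/10955 + 104329/9 = 2166055076/98595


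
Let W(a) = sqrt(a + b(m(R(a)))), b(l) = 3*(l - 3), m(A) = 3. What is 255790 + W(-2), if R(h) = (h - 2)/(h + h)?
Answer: 255790 + I*sqrt(2) ≈ 2.5579e+5 + 1.4142*I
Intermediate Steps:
R(h) = (-2 + h)/(2*h) (R(h) = (-2 + h)/((2*h)) = (-2 + h)*(1/(2*h)) = (-2 + h)/(2*h))
b(l) = -9 + 3*l (b(l) = 3*(-3 + l) = -9 + 3*l)
W(a) = sqrt(a) (W(a) = sqrt(a + (-9 + 3*3)) = sqrt(a + (-9 + 9)) = sqrt(a + 0) = sqrt(a))
255790 + W(-2) = 255790 + sqrt(-2) = 255790 + I*sqrt(2)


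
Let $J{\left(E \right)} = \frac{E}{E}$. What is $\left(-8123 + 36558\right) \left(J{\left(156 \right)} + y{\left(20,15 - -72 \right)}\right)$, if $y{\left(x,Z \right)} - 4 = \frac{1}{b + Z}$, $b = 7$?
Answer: $\frac{284955}{2} \approx 1.4248 \cdot 10^{5}$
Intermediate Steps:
$J{\left(E \right)} = 1$
$y{\left(x,Z \right)} = 4 + \frac{1}{7 + Z}$
$\left(-8123 + 36558\right) \left(J{\left(156 \right)} + y{\left(20,15 - -72 \right)}\right) = \left(-8123 + 36558\right) \left(1 + \frac{29 + 4 \left(15 - -72\right)}{7 + \left(15 - -72\right)}\right) = 28435 \left(1 + \frac{29 + 4 \left(15 + 72\right)}{7 + \left(15 + 72\right)}\right) = 28435 \left(1 + \frac{29 + 4 \cdot 87}{7 + 87}\right) = 28435 \left(1 + \frac{29 + 348}{94}\right) = 28435 \left(1 + \frac{1}{94} \cdot 377\right) = 28435 \left(1 + \frac{377}{94}\right) = 28435 \cdot \frac{471}{94} = \frac{284955}{2}$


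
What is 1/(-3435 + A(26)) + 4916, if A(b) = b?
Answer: 16758643/3409 ≈ 4916.0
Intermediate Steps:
1/(-3435 + A(26)) + 4916 = 1/(-3435 + 26) + 4916 = 1/(-3409) + 4916 = -1/3409 + 4916 = 16758643/3409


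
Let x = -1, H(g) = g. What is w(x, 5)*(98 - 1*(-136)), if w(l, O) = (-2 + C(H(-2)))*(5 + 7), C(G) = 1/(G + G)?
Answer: -6318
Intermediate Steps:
C(G) = 1/(2*G)
w(l, O) = -27 (w(l, O) = (-2 + (½)/(-2))*(5 + 7) = (-2 + (½)*(-½))*12 = (-2 - ¼)*12 = -9/4*12 = -27)
w(x, 5)*(98 - 1*(-136)) = -27*(98 - 1*(-136)) = -27*(98 + 136) = -27*234 = -6318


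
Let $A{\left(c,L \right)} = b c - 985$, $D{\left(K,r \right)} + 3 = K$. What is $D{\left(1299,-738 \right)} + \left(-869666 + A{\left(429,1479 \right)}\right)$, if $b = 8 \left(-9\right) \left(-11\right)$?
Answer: $-529587$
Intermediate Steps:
$D{\left(K,r \right)} = -3 + K$
$b = 792$ ($b = \left(-72\right) \left(-11\right) = 792$)
$A{\left(c,L \right)} = -985 + 792 c$ ($A{\left(c,L \right)} = 792 c - 985 = -985 + 792 c$)
$D{\left(1299,-738 \right)} + \left(-869666 + A{\left(429,1479 \right)}\right) = \left(-3 + 1299\right) + \left(-869666 + \left(-985 + 792 \cdot 429\right)\right) = 1296 + \left(-869666 + \left(-985 + 339768\right)\right) = 1296 + \left(-869666 + 338783\right) = 1296 - 530883 = -529587$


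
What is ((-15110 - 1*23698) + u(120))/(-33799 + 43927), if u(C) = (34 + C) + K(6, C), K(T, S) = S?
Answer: -19267/5064 ≈ -3.8047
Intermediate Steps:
u(C) = 34 + 2*C (u(C) = (34 + C) + C = 34 + 2*C)
((-15110 - 1*23698) + u(120))/(-33799 + 43927) = ((-15110 - 1*23698) + (34 + 2*120))/(-33799 + 43927) = ((-15110 - 23698) + (34 + 240))/10128 = (-38808 + 274)*(1/10128) = -38534*1/10128 = -19267/5064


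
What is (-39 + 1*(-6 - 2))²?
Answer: 2209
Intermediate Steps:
(-39 + 1*(-6 - 2))² = (-39 + 1*(-8))² = (-39 - 8)² = (-47)² = 2209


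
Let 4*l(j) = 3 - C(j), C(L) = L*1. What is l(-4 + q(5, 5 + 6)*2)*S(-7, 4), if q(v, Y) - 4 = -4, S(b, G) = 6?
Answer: 21/2 ≈ 10.500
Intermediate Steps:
q(v, Y) = 0 (q(v, Y) = 4 - 4 = 0)
C(L) = L
l(j) = ¾ - j/4 (l(j) = (3 - j)/4 = ¾ - j/4)
l(-4 + q(5, 5 + 6)*2)*S(-7, 4) = (¾ - (-4 + 0*2)/4)*6 = (¾ - (-4 + 0)/4)*6 = (¾ - ¼*(-4))*6 = (¾ + 1)*6 = (7/4)*6 = 21/2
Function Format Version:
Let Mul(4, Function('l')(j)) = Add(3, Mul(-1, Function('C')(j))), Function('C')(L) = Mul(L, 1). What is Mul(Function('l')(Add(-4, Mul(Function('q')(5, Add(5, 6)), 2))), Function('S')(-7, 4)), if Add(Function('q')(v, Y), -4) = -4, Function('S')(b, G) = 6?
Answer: Rational(21, 2) ≈ 10.500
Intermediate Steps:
Function('q')(v, Y) = 0 (Function('q')(v, Y) = Add(4, -4) = 0)
Function('C')(L) = L
Function('l')(j) = Add(Rational(3, 4), Mul(Rational(-1, 4), j)) (Function('l')(j) = Mul(Rational(1, 4), Add(3, Mul(-1, j))) = Add(Rational(3, 4), Mul(Rational(-1, 4), j)))
Mul(Function('l')(Add(-4, Mul(Function('q')(5, Add(5, 6)), 2))), Function('S')(-7, 4)) = Mul(Add(Rational(3, 4), Mul(Rational(-1, 4), Add(-4, Mul(0, 2)))), 6) = Mul(Add(Rational(3, 4), Mul(Rational(-1, 4), Add(-4, 0))), 6) = Mul(Add(Rational(3, 4), Mul(Rational(-1, 4), -4)), 6) = Mul(Add(Rational(3, 4), 1), 6) = Mul(Rational(7, 4), 6) = Rational(21, 2)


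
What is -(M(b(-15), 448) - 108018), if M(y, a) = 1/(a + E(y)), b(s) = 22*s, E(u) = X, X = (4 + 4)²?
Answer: 55305215/512 ≈ 1.0802e+5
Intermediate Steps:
X = 64 (X = 8² = 64)
E(u) = 64
M(y, a) = 1/(64 + a) (M(y, a) = 1/(a + 64) = 1/(64 + a))
-(M(b(-15), 448) - 108018) = -(1/(64 + 448) - 108018) = -(1/512 - 108018) = -1*(-55305215/512) = 55305215/512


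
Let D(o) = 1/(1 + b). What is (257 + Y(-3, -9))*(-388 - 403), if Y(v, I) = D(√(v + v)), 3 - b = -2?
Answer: -1220513/6 ≈ -2.0342e+5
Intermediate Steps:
b = 5 (b = 3 - 1*(-2) = 3 + 2 = 5)
D(o) = ⅙ (D(o) = 1/(1 + 5) = 1/6 = ⅙)
Y(v, I) = ⅙
(257 + Y(-3, -9))*(-388 - 403) = (257 + ⅙)*(-388 - 403) = (1543/6)*(-791) = -1220513/6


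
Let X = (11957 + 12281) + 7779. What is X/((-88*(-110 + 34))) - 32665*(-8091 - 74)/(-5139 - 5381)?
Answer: -44585445549/1758944 ≈ -25348.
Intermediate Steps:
X = 32017 (X = 24238 + 7779 = 32017)
X/((-88*(-110 + 34))) - 32665*(-8091 - 74)/(-5139 - 5381) = 32017/((-88*(-110 + 34))) - 32665*(-8091 - 74)/(-5139 - 5381) = 32017/((-88*(-76))) - 32665/((-10520/(-8165))) = 32017/6688 - 32665/((-10520*(-1/8165))) = 32017*(1/6688) - 32665/2104/1633 = 32017/6688 - 32665*1633/2104 = 32017/6688 - 53341945/2104 = -44585445549/1758944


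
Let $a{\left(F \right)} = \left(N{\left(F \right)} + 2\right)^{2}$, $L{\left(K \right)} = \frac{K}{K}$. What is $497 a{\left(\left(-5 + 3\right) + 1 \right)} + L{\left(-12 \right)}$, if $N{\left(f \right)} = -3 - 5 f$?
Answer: $7953$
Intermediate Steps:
$L{\left(K \right)} = 1$
$a{\left(F \right)} = \left(-1 - 5 F\right)^{2}$ ($a{\left(F \right)} = \left(\left(-3 - 5 F\right) + 2\right)^{2} = \left(-1 - 5 F\right)^{2}$)
$497 a{\left(\left(-5 + 3\right) + 1 \right)} + L{\left(-12 \right)} = 497 \left(1 + 5 \left(\left(-5 + 3\right) + 1\right)\right)^{2} + 1 = 497 \left(1 + 5 \left(-2 + 1\right)\right)^{2} + 1 = 497 \left(1 + 5 \left(-1\right)\right)^{2} + 1 = 497 \left(1 - 5\right)^{2} + 1 = 497 \left(-4\right)^{2} + 1 = 497 \cdot 16 + 1 = 7952 + 1 = 7953$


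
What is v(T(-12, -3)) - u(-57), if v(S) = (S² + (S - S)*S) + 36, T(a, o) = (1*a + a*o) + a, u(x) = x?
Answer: 237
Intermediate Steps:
T(a, o) = 2*a + a*o (T(a, o) = (a + a*o) + a = 2*a + a*o)
v(S) = 36 + S² (v(S) = (S² + 0*S) + 36 = (S² + 0) + 36 = S² + 36 = 36 + S²)
v(T(-12, -3)) - u(-57) = (36 + (-12*(2 - 3))²) - 1*(-57) = (36 + (-12*(-1))²) + 57 = (36 + 12²) + 57 = (36 + 144) + 57 = 180 + 57 = 237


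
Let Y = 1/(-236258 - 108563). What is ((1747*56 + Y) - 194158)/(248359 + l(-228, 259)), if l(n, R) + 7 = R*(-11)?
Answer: -33215227647/84654589963 ≈ -0.39236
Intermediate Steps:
l(n, R) = -7 - 11*R (l(n, R) = -7 + R*(-11) = -7 - 11*R)
Y = -1/344821 (Y = 1/(-344821) = -1/344821 ≈ -2.9001e-6)
((1747*56 + Y) - 194158)/(248359 + l(-228, 259)) = ((1747*56 - 1/344821) - 194158)/(248359 + (-7 - 11*259)) = ((97832 - 1/344821) - 194158)/(248359 + (-7 - 2849)) = (33734528071/344821 - 194158)/(248359 - 2856) = -33215227647/344821/245503 = -33215227647/344821*1/245503 = -33215227647/84654589963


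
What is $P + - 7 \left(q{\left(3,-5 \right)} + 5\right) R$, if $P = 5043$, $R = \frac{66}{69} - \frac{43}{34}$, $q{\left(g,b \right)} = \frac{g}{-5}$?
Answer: $\frac{9877622}{1955} \approx 5052.5$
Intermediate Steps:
$q{\left(g,b \right)} = - \frac{g}{5}$ ($q{\left(g,b \right)} = g \left(- \frac{1}{5}\right) = - \frac{g}{5}$)
$R = - \frac{241}{782}$ ($R = 66 \cdot \frac{1}{69} - \frac{43}{34} = \frac{22}{23} - \frac{43}{34} = - \frac{241}{782} \approx -0.30818$)
$P + - 7 \left(q{\left(3,-5 \right)} + 5\right) R = 5043 + - 7 \left(\left(- \frac{1}{5}\right) 3 + 5\right) \left(- \frac{241}{782}\right) = 5043 + - 7 \left(- \frac{3}{5} + 5\right) \left(- \frac{241}{782}\right) = 5043 + \left(-7\right) \frac{22}{5} \left(- \frac{241}{782}\right) = 5043 - - \frac{18557}{1955} = 5043 + \frac{18557}{1955} = \frac{9877622}{1955}$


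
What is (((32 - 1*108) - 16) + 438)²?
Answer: 119716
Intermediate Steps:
(((32 - 1*108) - 16) + 438)² = (((32 - 108) - 16) + 438)² = ((-76 - 16) + 438)² = (-92 + 438)² = 346² = 119716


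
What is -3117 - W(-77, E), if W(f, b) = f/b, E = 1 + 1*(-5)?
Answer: -12545/4 ≈ -3136.3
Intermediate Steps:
E = -4 (E = 1 - 5 = -4)
-3117 - W(-77, E) = -3117 - (-77)/(-4) = -3117 - (-77)*(-1)/4 = -3117 - 1*77/4 = -3117 - 77/4 = -12545/4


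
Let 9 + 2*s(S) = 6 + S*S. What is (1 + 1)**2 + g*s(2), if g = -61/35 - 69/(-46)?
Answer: 543/140 ≈ 3.8786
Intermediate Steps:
s(S) = -3/2 + S**2/2 (s(S) = -9/2 + (6 + S*S)/2 = -9/2 + (6 + S**2)/2 = -9/2 + (3 + S**2/2) = -3/2 + S**2/2)
g = -17/70 (g = -61*1/35 - 69*(-1/46) = -61/35 + 3/2 = -17/70 ≈ -0.24286)
(1 + 1)**2 + g*s(2) = (1 + 1)**2 - 17*(-3/2 + (1/2)*2**2)/70 = 2**2 - 17*(-3/2 + (1/2)*4)/70 = 4 - 17*(-3/2 + 2)/70 = 4 - 17/70*1/2 = 4 - 17/140 = 543/140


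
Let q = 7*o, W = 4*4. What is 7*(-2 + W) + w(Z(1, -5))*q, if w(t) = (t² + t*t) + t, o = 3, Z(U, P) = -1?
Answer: 119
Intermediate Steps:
W = 16
q = 21 (q = 7*3 = 21)
w(t) = t + 2*t² (w(t) = (t² + t²) + t = 2*t² + t = t + 2*t²)
7*(-2 + W) + w(Z(1, -5))*q = 7*(-2 + 16) - (1 + 2*(-1))*21 = 7*14 - (1 - 2)*21 = 98 - 1*(-1)*21 = 98 + 1*21 = 98 + 21 = 119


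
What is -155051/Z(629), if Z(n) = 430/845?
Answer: -26203619/86 ≈ -3.0469e+5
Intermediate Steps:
Z(n) = 86/169 (Z(n) = 430*(1/845) = 86/169)
-155051/Z(629) = -155051/86/169 = -155051*169/86 = -26203619/86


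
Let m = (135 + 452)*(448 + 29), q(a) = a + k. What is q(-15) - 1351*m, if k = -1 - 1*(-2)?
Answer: -378278663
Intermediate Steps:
k = 1 (k = -1 + 2 = 1)
q(a) = 1 + a (q(a) = a + 1 = 1 + a)
m = 279999 (m = 587*477 = 279999)
q(-15) - 1351*m = (1 - 15) - 1351*279999 = -14 - 378278649 = -378278663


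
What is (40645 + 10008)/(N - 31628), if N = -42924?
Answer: -50653/74552 ≈ -0.67943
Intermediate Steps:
(40645 + 10008)/(N - 31628) = (40645 + 10008)/(-42924 - 31628) = 50653/(-74552) = 50653*(-1/74552) = -50653/74552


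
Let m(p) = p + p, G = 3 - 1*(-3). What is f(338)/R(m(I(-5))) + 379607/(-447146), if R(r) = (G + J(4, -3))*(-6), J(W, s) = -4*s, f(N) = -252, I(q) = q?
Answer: 1991201/1341438 ≈ 1.4844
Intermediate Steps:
G = 6 (G = 3 + 3 = 6)
m(p) = 2*p
R(r) = -108 (R(r) = (6 - 4*(-3))*(-6) = (6 + 12)*(-6) = 18*(-6) = -108)
f(338)/R(m(I(-5))) + 379607/(-447146) = -252/(-108) + 379607/(-447146) = -252*(-1/108) + 379607*(-1/447146) = 7/3 - 379607/447146 = 1991201/1341438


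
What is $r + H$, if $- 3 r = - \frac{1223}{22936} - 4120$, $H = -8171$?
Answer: $- \frac{155910875}{22936} \approx -6797.6$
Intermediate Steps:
$r = \frac{31499181}{22936}$ ($r = - \frac{- \frac{1223}{22936} - 4120}{3} = \left(- \frac{1}{3}\right) \left(- \frac{94497543}{22936}\right) = \frac{31499181}{22936} \approx 1373.4$)
$r + H = \frac{31499181}{22936} - 8171 = - \frac{155910875}{22936}$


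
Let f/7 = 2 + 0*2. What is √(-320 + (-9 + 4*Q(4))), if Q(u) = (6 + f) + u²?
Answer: I*√185 ≈ 13.601*I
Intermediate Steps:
f = 14 (f = 7*(2 + 0*2) = 7*(2 + 0) = 7*2 = 14)
Q(u) = 20 + u² (Q(u) = (6 + 14) + u² = 20 + u²)
√(-320 + (-9 + 4*Q(4))) = √(-320 + (-9 + 4*(20 + 4²))) = √(-320 + (-9 + 4*(20 + 16))) = √(-320 + (-9 + 4*36)) = √(-320 + (-9 + 144)) = √(-320 + 135) = √(-185) = I*√185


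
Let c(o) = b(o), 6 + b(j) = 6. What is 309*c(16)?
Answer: 0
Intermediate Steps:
b(j) = 0 (b(j) = -6 + 6 = 0)
c(o) = 0
309*c(16) = 309*0 = 0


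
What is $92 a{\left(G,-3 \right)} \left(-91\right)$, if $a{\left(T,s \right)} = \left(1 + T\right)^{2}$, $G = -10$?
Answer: $-678132$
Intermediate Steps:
$92 a{\left(G,-3 \right)} \left(-91\right) = 92 \left(1 - 10\right)^{2} \left(-91\right) = 92 \left(-9\right)^{2} \left(-91\right) = 92 \cdot 81 \left(-91\right) = 7452 \left(-91\right) = -678132$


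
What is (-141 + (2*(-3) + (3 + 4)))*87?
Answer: -12180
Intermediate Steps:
(-141 + (2*(-3) + (3 + 4)))*87 = (-141 + (-6 + 7))*87 = (-141 + 1)*87 = -140*87 = -12180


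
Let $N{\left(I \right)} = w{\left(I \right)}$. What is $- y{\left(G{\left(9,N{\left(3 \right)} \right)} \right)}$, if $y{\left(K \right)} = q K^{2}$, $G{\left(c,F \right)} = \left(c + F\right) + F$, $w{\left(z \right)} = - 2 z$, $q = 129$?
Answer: $-1161$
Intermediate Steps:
$N{\left(I \right)} = - 2 I$
$G{\left(c,F \right)} = c + 2 F$ ($G{\left(c,F \right)} = \left(F + c\right) + F = c + 2 F$)
$y{\left(K \right)} = 129 K^{2}$
$- y{\left(G{\left(9,N{\left(3 \right)} \right)} \right)} = - 129 \left(9 + 2 \left(\left(-2\right) 3\right)\right)^{2} = - 129 \left(9 + 2 \left(-6\right)\right)^{2} = - 129 \left(9 - 12\right)^{2} = - 129 \left(-3\right)^{2} = - 129 \cdot 9 = \left(-1\right) 1161 = -1161$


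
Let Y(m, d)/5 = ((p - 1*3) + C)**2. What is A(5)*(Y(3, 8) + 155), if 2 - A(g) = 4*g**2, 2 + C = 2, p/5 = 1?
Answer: -17150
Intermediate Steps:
p = 5 (p = 5*1 = 5)
C = 0 (C = -2 + 2 = 0)
A(g) = 2 - 4*g**2
Y(m, d) = 20 (Y(m, d) = 5*((5 - 1*3) + 0)**2 = 5*((5 - 3) + 0)**2 = 5*(2 + 0)**2 = 5*2**2 = 5*4 = 20)
A(5)*(Y(3, 8) + 155) = (2 - 4*5**2)*(20 + 155) = (2 - 4*25)*175 = (2 - 100)*175 = -98*175 = -17150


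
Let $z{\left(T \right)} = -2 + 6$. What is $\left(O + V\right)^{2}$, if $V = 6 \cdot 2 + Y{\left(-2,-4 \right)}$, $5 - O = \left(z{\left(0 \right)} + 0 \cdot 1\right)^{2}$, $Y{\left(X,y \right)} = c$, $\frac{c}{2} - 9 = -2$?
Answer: $225$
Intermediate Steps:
$c = 14$ ($c = 18 + 2 \left(-2\right) = 18 - 4 = 14$)
$Y{\left(X,y \right)} = 14$
$z{\left(T \right)} = 4$
$O = -11$ ($O = 5 - \left(4 + 0 \cdot 1\right)^{2} = 5 - \left(4 + 0\right)^{2} = 5 - 4^{2} = 5 - 16 = -11$)
$V = 26$ ($V = 6 \cdot 2 + 14 = 12 + 14 = 26$)
$\left(O + V\right)^{2} = \left(-11 + 26\right)^{2} = 15^{2} = 225$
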